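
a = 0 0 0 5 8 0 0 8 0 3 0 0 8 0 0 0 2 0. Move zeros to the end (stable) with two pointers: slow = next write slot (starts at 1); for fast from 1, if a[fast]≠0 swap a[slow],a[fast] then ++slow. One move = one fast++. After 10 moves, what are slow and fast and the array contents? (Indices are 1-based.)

slow=1 fast=1: a[fast]=0, fast++
slow=1 fast=2: a[fast]=0, fast++
slow=1 fast=3: a[fast]=0, fast++
slow=1 fast=4: a[fast]=5≠0 swap→a[1]=5, slow++,fast++
slow=2 fast=5: a[fast]=8≠0 swap→a[2]=8, slow++,fast++
slow=3 fast=6: a[fast]=0, fast++
slow=3 fast=7: a[fast]=0, fast++
slow=3 fast=8: a[fast]=8≠0 swap→a[3]=8, slow++,fast++
slow=4 fast=9: a[fast]=0, fast++
slow=4 fast=10: a[fast]=3≠0 swap→a[4]=3, slow++,fast++

slow=5, fast=11, a=[5, 8, 8, 3, 0, 0, 0, 0, 0, 0, 0, 0, 8, 0, 0, 0, 2, 0]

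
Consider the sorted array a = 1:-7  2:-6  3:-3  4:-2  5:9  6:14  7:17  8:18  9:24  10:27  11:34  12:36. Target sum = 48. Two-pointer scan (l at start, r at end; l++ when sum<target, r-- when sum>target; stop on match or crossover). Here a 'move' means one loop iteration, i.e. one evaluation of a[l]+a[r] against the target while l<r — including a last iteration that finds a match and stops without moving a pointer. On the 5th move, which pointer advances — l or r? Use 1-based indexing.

[1,12] -7+36=29 <48 → l++
[2,12] -6+36=30 <48 → l++
[3,12] -3+36=33 <48 → l++
[4,12] -2+36=34 <48 → l++
[5,12] 9+36=45 <48 → l++

l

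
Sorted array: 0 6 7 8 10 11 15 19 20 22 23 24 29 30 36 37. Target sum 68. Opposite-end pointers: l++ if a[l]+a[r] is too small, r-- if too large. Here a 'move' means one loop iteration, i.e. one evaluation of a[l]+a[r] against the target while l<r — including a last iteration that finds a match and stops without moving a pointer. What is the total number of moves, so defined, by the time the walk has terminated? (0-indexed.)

l=0 r=15: 0+37=37 <68, l++
l=1 r=15: 6+37=43 <68, l++
l=2 r=15: 7+37=44 <68, l++
l=3 r=15: 8+37=45 <68, l++
l=4 r=15: 10+37=47 <68, l++
l=5 r=15: 11+37=48 <68, l++
l=6 r=15: 15+37=52 <68, l++
l=7 r=15: 19+37=56 <68, l++
l=8 r=15: 20+37=57 <68, l++
l=9 r=15: 22+37=59 <68, l++
l=10 r=15: 23+37=60 <68, l++
l=11 r=15: 24+37=61 <68, l++
l=12 r=15: 29+37=66 <68, l++
l=13 r=15: 30+37=67 <68, l++
l=14 r=15: 36+37=73 >68, r--

15 moves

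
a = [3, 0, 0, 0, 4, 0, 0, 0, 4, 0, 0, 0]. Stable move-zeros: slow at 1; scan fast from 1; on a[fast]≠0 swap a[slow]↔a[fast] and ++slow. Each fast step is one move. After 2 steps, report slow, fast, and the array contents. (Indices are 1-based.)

slow=1 fast=1: a[fast]=3≠0 swap→a[1]=3, slow++,fast++
slow=2 fast=2: a[fast]=0, fast++

slow=2, fast=3, a=[3, 0, 0, 0, 4, 0, 0, 0, 4, 0, 0, 0]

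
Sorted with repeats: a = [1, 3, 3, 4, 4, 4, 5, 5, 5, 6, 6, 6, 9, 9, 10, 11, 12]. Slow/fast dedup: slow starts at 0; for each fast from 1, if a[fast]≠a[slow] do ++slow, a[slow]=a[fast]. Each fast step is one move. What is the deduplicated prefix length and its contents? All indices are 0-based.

length 9; prefix = [1, 3, 4, 5, 6, 9, 10, 11, 12]

(s=0,f=1) a[fast]=3≠a[slow]=1 write a[1]=3 → slow++,fast++
(s=1,f=2) a[fast]=3=a[slow] dup → fast++
(s=1,f=3) a[fast]=4≠a[slow]=3 write a[2]=4 → slow++,fast++
(s=2,f=4) a[fast]=4=a[slow] dup → fast++
(s=2,f=5) a[fast]=4=a[slow] dup → fast++
(s=2,f=6) a[fast]=5≠a[slow]=4 write a[3]=5 → slow++,fast++
(s=3,f=7) a[fast]=5=a[slow] dup → fast++
(s=3,f=8) a[fast]=5=a[slow] dup → fast++
(s=3,f=9) a[fast]=6≠a[slow]=5 write a[4]=6 → slow++,fast++
(s=4,f=10) a[fast]=6=a[slow] dup → fast++
(s=4,f=11) a[fast]=6=a[slow] dup → fast++
(s=4,f=12) a[fast]=9≠a[slow]=6 write a[5]=9 → slow++,fast++
(s=5,f=13) a[fast]=9=a[slow] dup → fast++
(s=5,f=14) a[fast]=10≠a[slow]=9 write a[6]=10 → slow++,fast++
(s=6,f=15) a[fast]=11≠a[slow]=10 write a[7]=11 → slow++,fast++
(s=7,f=16) a[fast]=12≠a[slow]=11 write a[8]=12 → slow++,fast++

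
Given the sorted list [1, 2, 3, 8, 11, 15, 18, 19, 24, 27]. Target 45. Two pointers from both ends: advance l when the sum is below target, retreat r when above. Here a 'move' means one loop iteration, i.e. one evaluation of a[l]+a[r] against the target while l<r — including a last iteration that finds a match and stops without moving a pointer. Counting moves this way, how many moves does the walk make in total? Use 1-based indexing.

l=1 r=10: 1+27=28 <45, l++
l=2 r=10: 2+27=29 <45, l++
l=3 r=10: 3+27=30 <45, l++
l=4 r=10: 8+27=35 <45, l++
l=5 r=10: 11+27=38 <45, l++
l=6 r=10: 15+27=42 <45, l++
l=7 r=10: 18+27=45, found

7 moves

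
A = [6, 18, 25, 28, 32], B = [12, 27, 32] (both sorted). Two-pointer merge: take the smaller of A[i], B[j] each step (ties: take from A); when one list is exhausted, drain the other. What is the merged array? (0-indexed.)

[i=0,j=0] A[i]=6<=B[j]=12 take 6 → i++
[i=1,j=0] A[i]=18>B[j]=12 take 12 → j++
[i=1,j=1] A[i]=18<=B[j]=27 take 18 → i++
[i=2,j=1] A[i]=25<=B[j]=27 take 25 → i++
[i=3,j=1] A[i]=28>B[j]=27 take 27 → j++
[i=3,j=2] A[i]=28<=B[j]=32 take 28 → i++
[i=4,j=2] A[i]=32<=B[j]=32 take 32 → i++
[i=5,j=2] A done, take B[j]=32 → j++

[6, 12, 18, 25, 27, 28, 32, 32]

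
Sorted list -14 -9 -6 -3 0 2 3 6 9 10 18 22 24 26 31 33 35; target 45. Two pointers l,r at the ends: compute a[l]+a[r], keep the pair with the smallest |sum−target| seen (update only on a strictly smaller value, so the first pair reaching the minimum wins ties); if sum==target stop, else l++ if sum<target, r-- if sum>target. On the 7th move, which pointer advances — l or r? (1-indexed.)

l

l=1 r=17: -14+35=21 d=24 *, l++
l=2 r=17: -9+35=26 d=19 *, l++
l=3 r=17: -6+35=29 d=16 *, l++
l=4 r=17: -3+35=32 d=13 *, l++
l=5 r=17: 0+35=35 d=10 *, l++
l=6 r=17: 2+35=37 d=8 *, l++
l=7 r=17: 3+35=38 d=7 *, l++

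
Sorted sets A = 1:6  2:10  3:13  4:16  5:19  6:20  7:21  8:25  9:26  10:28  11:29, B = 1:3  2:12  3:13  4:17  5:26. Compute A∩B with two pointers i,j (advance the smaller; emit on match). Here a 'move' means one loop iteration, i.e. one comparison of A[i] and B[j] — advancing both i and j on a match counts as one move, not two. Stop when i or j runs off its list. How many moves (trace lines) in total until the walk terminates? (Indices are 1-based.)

12 moves

[i=1,j=1] 6>3 → j++
[i=1,j=2] 6<12 → i++
[i=2,j=2] 10<12 → i++
[i=3,j=2] 13>12 → j++
[i=3,j=3] 13==13 emit → i++,j++
[i=4,j=4] 16<17 → i++
[i=5,j=4] 19>17 → j++
[i=5,j=5] 19<26 → i++
[i=6,j=5] 20<26 → i++
[i=7,j=5] 21<26 → i++
[i=8,j=5] 25<26 → i++
[i=9,j=5] 26==26 emit → i++,j++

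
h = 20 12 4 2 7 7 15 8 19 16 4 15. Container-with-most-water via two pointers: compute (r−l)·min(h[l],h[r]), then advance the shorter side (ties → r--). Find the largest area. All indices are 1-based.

l=1 r=12: min(20,15)*11=165 best=165 *, r--
l=1 r=11: min(20,4)*10=40 best=165, r--
l=1 r=10: min(20,16)*9=144 best=165, r--
l=1 r=9: min(20,19)*8=152 best=165, r--
l=1 r=8: min(20,8)*7=56 best=165, r--
l=1 r=7: min(20,15)*6=90 best=165, r--
l=1 r=6: min(20,7)*5=35 best=165, r--
l=1 r=5: min(20,7)*4=28 best=165, r--
l=1 r=4: min(20,2)*3=6 best=165, r--
l=1 r=3: min(20,4)*2=8 best=165, r--
l=1 r=2: min(20,12)*1=12 best=165, r--

max area = 165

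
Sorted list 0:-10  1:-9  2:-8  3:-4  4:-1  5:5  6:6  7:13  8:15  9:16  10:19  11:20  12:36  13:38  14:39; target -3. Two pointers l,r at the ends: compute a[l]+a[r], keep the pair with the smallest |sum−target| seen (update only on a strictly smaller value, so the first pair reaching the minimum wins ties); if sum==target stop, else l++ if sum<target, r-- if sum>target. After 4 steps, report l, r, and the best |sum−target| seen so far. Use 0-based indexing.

l=0, r=10, best |Δ|=13

l=0 r=14: -10+39=29 d=32 *, r--
l=0 r=13: -10+38=28 d=31 *, r--
l=0 r=12: -10+36=26 d=29 *, r--
l=0 r=11: -10+20=10 d=13 *, r--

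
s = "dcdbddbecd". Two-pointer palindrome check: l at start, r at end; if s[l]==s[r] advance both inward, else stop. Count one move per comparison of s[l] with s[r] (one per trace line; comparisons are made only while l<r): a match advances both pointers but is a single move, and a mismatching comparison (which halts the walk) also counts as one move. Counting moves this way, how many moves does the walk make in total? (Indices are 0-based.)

3 moves

[0,9] 'd'=='d' → l++,r--
[1,8] 'c'=='c' → l++,r--
[2,7] 'd'!='e' → stop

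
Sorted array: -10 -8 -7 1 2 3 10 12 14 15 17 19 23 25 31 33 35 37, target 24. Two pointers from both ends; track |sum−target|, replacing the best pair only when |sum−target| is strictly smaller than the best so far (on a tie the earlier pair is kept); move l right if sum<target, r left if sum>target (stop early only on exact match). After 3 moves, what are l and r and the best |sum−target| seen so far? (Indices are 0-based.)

l=1, r=15, best |Δ|=1

[0,17] -10+37=27 d=3 * → r--
[0,16] -10+35=25 d=1 * → r--
[0,15] -10+33=23 d=1 → l++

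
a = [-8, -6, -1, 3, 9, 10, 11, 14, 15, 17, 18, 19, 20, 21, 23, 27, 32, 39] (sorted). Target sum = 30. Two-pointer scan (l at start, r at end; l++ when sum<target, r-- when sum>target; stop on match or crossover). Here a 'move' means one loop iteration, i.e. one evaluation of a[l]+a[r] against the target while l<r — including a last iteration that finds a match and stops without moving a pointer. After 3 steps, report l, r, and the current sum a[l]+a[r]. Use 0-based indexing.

l=2, r=16, sum=31

[0,17] -8+39=31 >30 → r--
[0,16] -8+32=24 <30 → l++
[1,16] -6+32=26 <30 → l++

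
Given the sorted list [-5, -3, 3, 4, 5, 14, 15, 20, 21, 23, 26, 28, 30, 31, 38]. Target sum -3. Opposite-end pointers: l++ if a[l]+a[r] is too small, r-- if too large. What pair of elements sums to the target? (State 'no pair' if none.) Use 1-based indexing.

no pair

[1,15] -5+38=33 >-3 → r--
[1,14] -5+31=26 >-3 → r--
[1,13] -5+30=25 >-3 → r--
[1,12] -5+28=23 >-3 → r--
[1,11] -5+26=21 >-3 → r--
[1,10] -5+23=18 >-3 → r--
[1,9] -5+21=16 >-3 → r--
[1,8] -5+20=15 >-3 → r--
[1,7] -5+15=10 >-3 → r--
[1,6] -5+14=9 >-3 → r--
[1,5] -5+5=0 >-3 → r--
[1,4] -5+4=-1 >-3 → r--
[1,3] -5+3=-2 >-3 → r--
[1,2] -5+-3=-8 <-3 → l++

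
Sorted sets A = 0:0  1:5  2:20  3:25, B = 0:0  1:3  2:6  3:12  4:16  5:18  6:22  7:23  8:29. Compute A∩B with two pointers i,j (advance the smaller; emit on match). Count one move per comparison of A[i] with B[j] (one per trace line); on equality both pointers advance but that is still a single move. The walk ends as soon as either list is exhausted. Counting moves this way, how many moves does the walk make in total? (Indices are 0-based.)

[i=0,j=0] 0==0 emit → i++,j++
[i=1,j=1] 5>3 → j++
[i=1,j=2] 5<6 → i++
[i=2,j=2] 20>6 → j++
[i=2,j=3] 20>12 → j++
[i=2,j=4] 20>16 → j++
[i=2,j=5] 20>18 → j++
[i=2,j=6] 20<22 → i++
[i=3,j=6] 25>22 → j++
[i=3,j=7] 25>23 → j++
[i=3,j=8] 25<29 → i++

11 moves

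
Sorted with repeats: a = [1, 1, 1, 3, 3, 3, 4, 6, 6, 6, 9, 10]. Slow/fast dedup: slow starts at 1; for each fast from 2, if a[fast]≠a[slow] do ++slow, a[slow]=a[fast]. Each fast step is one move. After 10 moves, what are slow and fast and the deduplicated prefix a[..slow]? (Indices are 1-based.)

(s=1,f=2) a[fast]=1=a[slow] dup → fast++
(s=1,f=3) a[fast]=1=a[slow] dup → fast++
(s=1,f=4) a[fast]=3≠a[slow]=1 write a[2]=3 → slow++,fast++
(s=2,f=5) a[fast]=3=a[slow] dup → fast++
(s=2,f=6) a[fast]=3=a[slow] dup → fast++
(s=2,f=7) a[fast]=4≠a[slow]=3 write a[3]=4 → slow++,fast++
(s=3,f=8) a[fast]=6≠a[slow]=4 write a[4]=6 → slow++,fast++
(s=4,f=9) a[fast]=6=a[slow] dup → fast++
(s=4,f=10) a[fast]=6=a[slow] dup → fast++
(s=4,f=11) a[fast]=9≠a[slow]=6 write a[5]=9 → slow++,fast++

slow=5, fast=12, prefix=[1, 3, 4, 6, 9]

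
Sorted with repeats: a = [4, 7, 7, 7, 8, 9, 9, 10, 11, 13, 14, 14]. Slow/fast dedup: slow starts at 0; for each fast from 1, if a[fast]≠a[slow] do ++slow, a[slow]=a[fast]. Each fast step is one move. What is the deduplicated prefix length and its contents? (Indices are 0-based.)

length 8; prefix = [4, 7, 8, 9, 10, 11, 13, 14]

(s=0,f=1) a[fast]=7≠a[slow]=4 write a[1]=7 → slow++,fast++
(s=1,f=2) a[fast]=7=a[slow] dup → fast++
(s=1,f=3) a[fast]=7=a[slow] dup → fast++
(s=1,f=4) a[fast]=8≠a[slow]=7 write a[2]=8 → slow++,fast++
(s=2,f=5) a[fast]=9≠a[slow]=8 write a[3]=9 → slow++,fast++
(s=3,f=6) a[fast]=9=a[slow] dup → fast++
(s=3,f=7) a[fast]=10≠a[slow]=9 write a[4]=10 → slow++,fast++
(s=4,f=8) a[fast]=11≠a[slow]=10 write a[5]=11 → slow++,fast++
(s=5,f=9) a[fast]=13≠a[slow]=11 write a[6]=13 → slow++,fast++
(s=6,f=10) a[fast]=14≠a[slow]=13 write a[7]=14 → slow++,fast++
(s=7,f=11) a[fast]=14=a[slow] dup → fast++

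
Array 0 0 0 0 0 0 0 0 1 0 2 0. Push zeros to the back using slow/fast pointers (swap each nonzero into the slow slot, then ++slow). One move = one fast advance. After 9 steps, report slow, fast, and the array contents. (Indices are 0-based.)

slow=1, fast=9, a=[1, 0, 0, 0, 0, 0, 0, 0, 0, 0, 2, 0]

slow=0 fast=0: a[fast]=0, fast++
slow=0 fast=1: a[fast]=0, fast++
slow=0 fast=2: a[fast]=0, fast++
slow=0 fast=3: a[fast]=0, fast++
slow=0 fast=4: a[fast]=0, fast++
slow=0 fast=5: a[fast]=0, fast++
slow=0 fast=6: a[fast]=0, fast++
slow=0 fast=7: a[fast]=0, fast++
slow=0 fast=8: a[fast]=1≠0 swap→a[0]=1, slow++,fast++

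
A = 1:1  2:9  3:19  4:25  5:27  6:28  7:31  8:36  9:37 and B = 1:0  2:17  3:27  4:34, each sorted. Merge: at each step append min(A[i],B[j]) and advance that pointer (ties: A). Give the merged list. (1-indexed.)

[0, 1, 9, 17, 19, 25, 27, 27, 28, 31, 34, 36, 37]

[i=1,j=1] A[i]=1>B[j]=0 take 0 → j++
[i=1,j=2] A[i]=1<=B[j]=17 take 1 → i++
[i=2,j=2] A[i]=9<=B[j]=17 take 9 → i++
[i=3,j=2] A[i]=19>B[j]=17 take 17 → j++
[i=3,j=3] A[i]=19<=B[j]=27 take 19 → i++
[i=4,j=3] A[i]=25<=B[j]=27 take 25 → i++
[i=5,j=3] A[i]=27<=B[j]=27 take 27 → i++
[i=6,j=3] A[i]=28>B[j]=27 take 27 → j++
[i=6,j=4] A[i]=28<=B[j]=34 take 28 → i++
[i=7,j=4] A[i]=31<=B[j]=34 take 31 → i++
[i=8,j=4] A[i]=36>B[j]=34 take 34 → j++
[i=8,j=5] B done, take A[i]=36 → i++
[i=9,j=5] B done, take A[i]=37 → i++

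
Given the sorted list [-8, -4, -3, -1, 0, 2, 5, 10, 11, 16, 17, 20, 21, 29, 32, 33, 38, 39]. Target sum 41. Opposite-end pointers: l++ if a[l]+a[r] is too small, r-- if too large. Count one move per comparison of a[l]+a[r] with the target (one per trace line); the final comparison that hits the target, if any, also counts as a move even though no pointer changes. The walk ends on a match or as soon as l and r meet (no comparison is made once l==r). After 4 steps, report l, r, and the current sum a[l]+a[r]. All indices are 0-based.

l=0 r=17: -8+39=31 <41, l++
l=1 r=17: -4+39=35 <41, l++
l=2 r=17: -3+39=36 <41, l++
l=3 r=17: -1+39=38 <41, l++

l=4, r=17, sum=39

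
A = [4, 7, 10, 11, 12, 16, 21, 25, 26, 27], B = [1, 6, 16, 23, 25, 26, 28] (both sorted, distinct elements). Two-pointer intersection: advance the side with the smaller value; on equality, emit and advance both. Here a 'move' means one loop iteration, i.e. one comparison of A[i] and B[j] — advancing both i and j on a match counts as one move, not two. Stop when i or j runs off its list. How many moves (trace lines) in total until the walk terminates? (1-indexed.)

13 moves

i=1 j=1: 4>1, j++
i=1 j=2: 4<6, i++
i=2 j=2: 7>6, j++
i=2 j=3: 7<16, i++
i=3 j=3: 10<16, i++
i=4 j=3: 11<16, i++
i=5 j=3: 12<16, i++
i=6 j=3: 16==16 emit, i++,j++
i=7 j=4: 21<23, i++
i=8 j=4: 25>23, j++
i=8 j=5: 25==25 emit, i++,j++
i=9 j=6: 26==26 emit, i++,j++
i=10 j=7: 27<28, i++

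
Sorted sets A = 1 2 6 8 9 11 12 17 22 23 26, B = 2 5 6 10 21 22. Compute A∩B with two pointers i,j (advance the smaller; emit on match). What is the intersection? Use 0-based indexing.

intersection = [2, 6, 22]

[i=0,j=0] 1<2 → i++
[i=1,j=0] 2==2 emit → i++,j++
[i=2,j=1] 6>5 → j++
[i=2,j=2] 6==6 emit → i++,j++
[i=3,j=3] 8<10 → i++
[i=4,j=3] 9<10 → i++
[i=5,j=3] 11>10 → j++
[i=5,j=4] 11<21 → i++
[i=6,j=4] 12<21 → i++
[i=7,j=4] 17<21 → i++
[i=8,j=4] 22>21 → j++
[i=8,j=5] 22==22 emit → i++,j++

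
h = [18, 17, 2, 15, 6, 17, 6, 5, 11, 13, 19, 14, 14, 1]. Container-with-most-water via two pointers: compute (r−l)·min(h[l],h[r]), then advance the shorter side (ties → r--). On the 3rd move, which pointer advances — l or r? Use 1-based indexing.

l=1 r=14: min(18,1)*13=13 best=13 *, r--
l=1 r=13: min(18,14)*12=168 best=168 *, r--
l=1 r=12: min(18,14)*11=154 best=168, r--

r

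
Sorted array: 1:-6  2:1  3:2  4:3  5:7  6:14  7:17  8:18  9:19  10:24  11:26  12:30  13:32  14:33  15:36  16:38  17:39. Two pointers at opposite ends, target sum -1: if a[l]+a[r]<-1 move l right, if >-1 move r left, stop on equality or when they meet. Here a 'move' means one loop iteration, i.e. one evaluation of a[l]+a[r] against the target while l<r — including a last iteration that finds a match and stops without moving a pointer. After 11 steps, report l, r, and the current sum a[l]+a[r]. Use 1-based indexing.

l=1, r=6, sum=8

[1,17] -6+39=33 >-1 → r--
[1,16] -6+38=32 >-1 → r--
[1,15] -6+36=30 >-1 → r--
[1,14] -6+33=27 >-1 → r--
[1,13] -6+32=26 >-1 → r--
[1,12] -6+30=24 >-1 → r--
[1,11] -6+26=20 >-1 → r--
[1,10] -6+24=18 >-1 → r--
[1,9] -6+19=13 >-1 → r--
[1,8] -6+18=12 >-1 → r--
[1,7] -6+17=11 >-1 → r--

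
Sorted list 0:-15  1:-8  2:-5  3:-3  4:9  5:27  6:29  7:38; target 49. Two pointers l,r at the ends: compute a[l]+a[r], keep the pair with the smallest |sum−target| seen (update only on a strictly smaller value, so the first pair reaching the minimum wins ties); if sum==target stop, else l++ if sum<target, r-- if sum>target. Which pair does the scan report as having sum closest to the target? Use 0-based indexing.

pair (9, 38) with sum 47 (|Δ|=2)

[0,7] -15+38=23 d=26 * → l++
[1,7] -8+38=30 d=19 * → l++
[2,7] -5+38=33 d=16 * → l++
[3,7] -3+38=35 d=14 * → l++
[4,7] 9+38=47 d=2 * → l++
[5,7] 27+38=65 d=16 → r--
[5,6] 27+29=56 d=7 → r--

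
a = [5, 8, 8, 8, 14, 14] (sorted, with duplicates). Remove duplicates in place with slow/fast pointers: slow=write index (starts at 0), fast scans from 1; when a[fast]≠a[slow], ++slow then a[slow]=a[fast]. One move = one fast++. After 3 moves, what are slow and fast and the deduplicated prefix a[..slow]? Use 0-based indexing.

slow=0 fast=1: a[fast]=8≠a[slow]=5 write a[1]=8, slow++,fast++
slow=1 fast=2: a[fast]=8=a[slow] dup, fast++
slow=1 fast=3: a[fast]=8=a[slow] dup, fast++

slow=1, fast=4, prefix=[5, 8]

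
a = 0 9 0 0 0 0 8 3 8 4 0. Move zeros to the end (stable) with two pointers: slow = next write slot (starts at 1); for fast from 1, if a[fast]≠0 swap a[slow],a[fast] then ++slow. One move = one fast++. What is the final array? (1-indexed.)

(s=1,f=1) a[fast]=0 → fast++
(s=1,f=2) a[fast]=9≠0 swap→a[1]=9 → slow++,fast++
(s=2,f=3) a[fast]=0 → fast++
(s=2,f=4) a[fast]=0 → fast++
(s=2,f=5) a[fast]=0 → fast++
(s=2,f=6) a[fast]=0 → fast++
(s=2,f=7) a[fast]=8≠0 swap→a[2]=8 → slow++,fast++
(s=3,f=8) a[fast]=3≠0 swap→a[3]=3 → slow++,fast++
(s=4,f=9) a[fast]=8≠0 swap→a[4]=8 → slow++,fast++
(s=5,f=10) a[fast]=4≠0 swap→a[5]=4 → slow++,fast++
(s=6,f=11) a[fast]=0 → fast++

[9, 8, 3, 8, 4, 0, 0, 0, 0, 0, 0]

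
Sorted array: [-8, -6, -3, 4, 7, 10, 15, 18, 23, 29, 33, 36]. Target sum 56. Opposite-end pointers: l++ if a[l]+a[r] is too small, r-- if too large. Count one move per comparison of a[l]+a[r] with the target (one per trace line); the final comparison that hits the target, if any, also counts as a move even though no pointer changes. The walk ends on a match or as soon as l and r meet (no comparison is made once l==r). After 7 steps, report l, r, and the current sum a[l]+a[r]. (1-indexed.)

l=8, r=12, sum=54

[1,12] -8+36=28 <56 → l++
[2,12] -6+36=30 <56 → l++
[3,12] -3+36=33 <56 → l++
[4,12] 4+36=40 <56 → l++
[5,12] 7+36=43 <56 → l++
[6,12] 10+36=46 <56 → l++
[7,12] 15+36=51 <56 → l++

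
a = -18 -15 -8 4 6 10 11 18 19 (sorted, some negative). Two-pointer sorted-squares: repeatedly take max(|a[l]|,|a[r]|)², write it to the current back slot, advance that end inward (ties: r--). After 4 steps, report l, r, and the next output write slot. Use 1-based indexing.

l=1 r=9: |-18|<=|19| out[9]=361, r--
l=1 r=8: |-18|<=|18| out[8]=324, r--
l=1 r=7: |-18|>|11| out[7]=324, l++
l=2 r=7: |-15|>|11| out[6]=225, l++

l=3, r=7, next write slot=5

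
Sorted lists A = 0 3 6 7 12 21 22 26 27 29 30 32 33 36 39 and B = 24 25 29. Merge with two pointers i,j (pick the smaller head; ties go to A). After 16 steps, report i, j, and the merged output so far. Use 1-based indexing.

[i=1,j=1] A[i]=0<=B[j]=24 take 0 → i++
[i=2,j=1] A[i]=3<=B[j]=24 take 3 → i++
[i=3,j=1] A[i]=6<=B[j]=24 take 6 → i++
[i=4,j=1] A[i]=7<=B[j]=24 take 7 → i++
[i=5,j=1] A[i]=12<=B[j]=24 take 12 → i++
[i=6,j=1] A[i]=21<=B[j]=24 take 21 → i++
[i=7,j=1] A[i]=22<=B[j]=24 take 22 → i++
[i=8,j=1] A[i]=26>B[j]=24 take 24 → j++
[i=8,j=2] A[i]=26>B[j]=25 take 25 → j++
[i=8,j=3] A[i]=26<=B[j]=29 take 26 → i++
[i=9,j=3] A[i]=27<=B[j]=29 take 27 → i++
[i=10,j=3] A[i]=29<=B[j]=29 take 29 → i++
[i=11,j=3] A[i]=30>B[j]=29 take 29 → j++
[i=11,j=4] B done, take A[i]=30 → i++
[i=12,j=4] B done, take A[i]=32 → i++
[i=13,j=4] B done, take A[i]=33 → i++

i=14, j=4, merged so far=[0, 3, 6, 7, 12, 21, 22, 24, 25, 26, 27, 29, 29, 30, 32, 33]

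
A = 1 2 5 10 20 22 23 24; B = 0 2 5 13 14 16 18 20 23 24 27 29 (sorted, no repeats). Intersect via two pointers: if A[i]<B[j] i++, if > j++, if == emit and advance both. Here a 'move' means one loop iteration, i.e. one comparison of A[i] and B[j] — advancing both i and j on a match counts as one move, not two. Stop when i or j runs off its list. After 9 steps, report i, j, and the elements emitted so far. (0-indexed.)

i=4, j=7, emitted=[2, 5]

i=0 j=0: 1>0, j++
i=0 j=1: 1<2, i++
i=1 j=1: 2==2 emit, i++,j++
i=2 j=2: 5==5 emit, i++,j++
i=3 j=3: 10<13, i++
i=4 j=3: 20>13, j++
i=4 j=4: 20>14, j++
i=4 j=5: 20>16, j++
i=4 j=6: 20>18, j++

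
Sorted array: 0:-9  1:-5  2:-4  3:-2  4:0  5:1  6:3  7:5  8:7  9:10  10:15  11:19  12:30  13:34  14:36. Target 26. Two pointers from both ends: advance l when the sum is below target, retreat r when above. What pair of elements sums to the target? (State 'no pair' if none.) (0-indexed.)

[0,14] -9+36=27 >26 → r--
[0,13] -9+34=25 <26 → l++
[1,13] -5+34=29 >26 → r--
[1,12] -5+30=25 <26 → l++
[2,12] -4+30=26 → found

(-4, 30)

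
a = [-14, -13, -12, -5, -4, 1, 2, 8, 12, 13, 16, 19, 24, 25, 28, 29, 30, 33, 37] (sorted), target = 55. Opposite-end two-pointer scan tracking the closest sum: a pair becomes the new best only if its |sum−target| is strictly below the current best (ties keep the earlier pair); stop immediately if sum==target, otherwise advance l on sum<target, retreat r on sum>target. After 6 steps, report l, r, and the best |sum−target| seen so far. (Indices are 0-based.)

l=0 r=18: -14+37=23 d=32 *, l++
l=1 r=18: -13+37=24 d=31 *, l++
l=2 r=18: -12+37=25 d=30 *, l++
l=3 r=18: -5+37=32 d=23 *, l++
l=4 r=18: -4+37=33 d=22 *, l++
l=5 r=18: 1+37=38 d=17 *, l++

l=6, r=18, best |Δ|=17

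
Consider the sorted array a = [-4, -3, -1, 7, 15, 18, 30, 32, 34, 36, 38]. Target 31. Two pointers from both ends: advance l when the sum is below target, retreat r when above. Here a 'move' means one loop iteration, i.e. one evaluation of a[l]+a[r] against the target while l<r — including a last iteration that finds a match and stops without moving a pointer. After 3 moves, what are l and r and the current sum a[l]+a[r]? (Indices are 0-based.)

[0,10] -4+38=34 >31 → r--
[0,9] -4+36=32 >31 → r--
[0,8] -4+34=30 <31 → l++

l=1, r=8, sum=31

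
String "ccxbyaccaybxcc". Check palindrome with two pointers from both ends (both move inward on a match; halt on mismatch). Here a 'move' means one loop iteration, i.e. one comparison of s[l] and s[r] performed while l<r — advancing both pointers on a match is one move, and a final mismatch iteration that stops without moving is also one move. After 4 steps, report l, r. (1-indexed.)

[1,14] 'c'=='c' → l++,r--
[2,13] 'c'=='c' → l++,r--
[3,12] 'x'=='x' → l++,r--
[4,11] 'b'=='b' → l++,r--

l=5, r=10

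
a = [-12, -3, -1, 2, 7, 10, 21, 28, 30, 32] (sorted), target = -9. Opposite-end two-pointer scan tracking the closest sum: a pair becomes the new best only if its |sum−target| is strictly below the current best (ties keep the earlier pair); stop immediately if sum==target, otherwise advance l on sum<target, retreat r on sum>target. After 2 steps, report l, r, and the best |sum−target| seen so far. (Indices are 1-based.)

l=1, r=8, best |Δ|=27

l=1 r=10: -12+32=20 d=29 *, r--
l=1 r=9: -12+30=18 d=27 *, r--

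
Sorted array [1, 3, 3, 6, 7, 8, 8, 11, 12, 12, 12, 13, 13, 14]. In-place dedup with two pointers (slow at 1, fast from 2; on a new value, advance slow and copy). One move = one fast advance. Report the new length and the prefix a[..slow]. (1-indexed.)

slow=1 fast=2: a[fast]=3≠a[slow]=1 write a[2]=3, slow++,fast++
slow=2 fast=3: a[fast]=3=a[slow] dup, fast++
slow=2 fast=4: a[fast]=6≠a[slow]=3 write a[3]=6, slow++,fast++
slow=3 fast=5: a[fast]=7≠a[slow]=6 write a[4]=7, slow++,fast++
slow=4 fast=6: a[fast]=8≠a[slow]=7 write a[5]=8, slow++,fast++
slow=5 fast=7: a[fast]=8=a[slow] dup, fast++
slow=5 fast=8: a[fast]=11≠a[slow]=8 write a[6]=11, slow++,fast++
slow=6 fast=9: a[fast]=12≠a[slow]=11 write a[7]=12, slow++,fast++
slow=7 fast=10: a[fast]=12=a[slow] dup, fast++
slow=7 fast=11: a[fast]=12=a[slow] dup, fast++
slow=7 fast=12: a[fast]=13≠a[slow]=12 write a[8]=13, slow++,fast++
slow=8 fast=13: a[fast]=13=a[slow] dup, fast++
slow=8 fast=14: a[fast]=14≠a[slow]=13 write a[9]=14, slow++,fast++

length 9; prefix = [1, 3, 6, 7, 8, 11, 12, 13, 14]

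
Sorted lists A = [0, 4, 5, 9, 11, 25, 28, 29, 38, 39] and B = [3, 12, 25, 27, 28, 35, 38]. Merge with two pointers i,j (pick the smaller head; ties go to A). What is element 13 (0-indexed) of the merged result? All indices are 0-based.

merged[13] = 35

[i=0,j=0] A[i]=0<=B[j]=3 take 0 → i++
[i=1,j=0] A[i]=4>B[j]=3 take 3 → j++
[i=1,j=1] A[i]=4<=B[j]=12 take 4 → i++
[i=2,j=1] A[i]=5<=B[j]=12 take 5 → i++
[i=3,j=1] A[i]=9<=B[j]=12 take 9 → i++
[i=4,j=1] A[i]=11<=B[j]=12 take 11 → i++
[i=5,j=1] A[i]=25>B[j]=12 take 12 → j++
[i=5,j=2] A[i]=25<=B[j]=25 take 25 → i++
[i=6,j=2] A[i]=28>B[j]=25 take 25 → j++
[i=6,j=3] A[i]=28>B[j]=27 take 27 → j++
[i=6,j=4] A[i]=28<=B[j]=28 take 28 → i++
[i=7,j=4] A[i]=29>B[j]=28 take 28 → j++
[i=7,j=5] A[i]=29<=B[j]=35 take 29 → i++
[i=8,j=5] A[i]=38>B[j]=35 take 35 → j++
[i=8,j=6] A[i]=38<=B[j]=38 take 38 → i++
[i=9,j=6] A[i]=39>B[j]=38 take 38 → j++
[i=9,j=7] B done, take A[i]=39 → i++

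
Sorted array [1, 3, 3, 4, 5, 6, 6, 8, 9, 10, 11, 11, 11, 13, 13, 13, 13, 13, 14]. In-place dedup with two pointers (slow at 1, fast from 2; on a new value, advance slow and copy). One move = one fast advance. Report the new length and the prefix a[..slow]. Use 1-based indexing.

length 11; prefix = [1, 3, 4, 5, 6, 8, 9, 10, 11, 13, 14]

(s=1,f=2) a[fast]=3≠a[slow]=1 write a[2]=3 → slow++,fast++
(s=2,f=3) a[fast]=3=a[slow] dup → fast++
(s=2,f=4) a[fast]=4≠a[slow]=3 write a[3]=4 → slow++,fast++
(s=3,f=5) a[fast]=5≠a[slow]=4 write a[4]=5 → slow++,fast++
(s=4,f=6) a[fast]=6≠a[slow]=5 write a[5]=6 → slow++,fast++
(s=5,f=7) a[fast]=6=a[slow] dup → fast++
(s=5,f=8) a[fast]=8≠a[slow]=6 write a[6]=8 → slow++,fast++
(s=6,f=9) a[fast]=9≠a[slow]=8 write a[7]=9 → slow++,fast++
(s=7,f=10) a[fast]=10≠a[slow]=9 write a[8]=10 → slow++,fast++
(s=8,f=11) a[fast]=11≠a[slow]=10 write a[9]=11 → slow++,fast++
(s=9,f=12) a[fast]=11=a[slow] dup → fast++
(s=9,f=13) a[fast]=11=a[slow] dup → fast++
(s=9,f=14) a[fast]=13≠a[slow]=11 write a[10]=13 → slow++,fast++
(s=10,f=15) a[fast]=13=a[slow] dup → fast++
(s=10,f=16) a[fast]=13=a[slow] dup → fast++
(s=10,f=17) a[fast]=13=a[slow] dup → fast++
(s=10,f=18) a[fast]=13=a[slow] dup → fast++
(s=10,f=19) a[fast]=14≠a[slow]=13 write a[11]=14 → slow++,fast++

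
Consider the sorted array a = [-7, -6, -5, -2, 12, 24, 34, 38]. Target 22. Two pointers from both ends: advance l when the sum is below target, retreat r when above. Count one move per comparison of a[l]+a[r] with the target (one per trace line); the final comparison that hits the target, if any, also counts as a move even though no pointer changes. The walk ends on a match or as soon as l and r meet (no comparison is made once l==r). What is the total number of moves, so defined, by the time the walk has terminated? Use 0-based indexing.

[0,7] -7+38=31 >22 → r--
[0,6] -7+34=27 >22 → r--
[0,5] -7+24=17 <22 → l++
[1,5] -6+24=18 <22 → l++
[2,5] -5+24=19 <22 → l++
[3,5] -2+24=22 → found

6 moves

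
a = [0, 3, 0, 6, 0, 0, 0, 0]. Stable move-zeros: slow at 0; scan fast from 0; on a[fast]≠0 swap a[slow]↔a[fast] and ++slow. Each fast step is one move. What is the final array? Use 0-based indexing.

slow=0 fast=0: a[fast]=0, fast++
slow=0 fast=1: a[fast]=3≠0 swap→a[0]=3, slow++,fast++
slow=1 fast=2: a[fast]=0, fast++
slow=1 fast=3: a[fast]=6≠0 swap→a[1]=6, slow++,fast++
slow=2 fast=4: a[fast]=0, fast++
slow=2 fast=5: a[fast]=0, fast++
slow=2 fast=6: a[fast]=0, fast++
slow=2 fast=7: a[fast]=0, fast++

[3, 6, 0, 0, 0, 0, 0, 0]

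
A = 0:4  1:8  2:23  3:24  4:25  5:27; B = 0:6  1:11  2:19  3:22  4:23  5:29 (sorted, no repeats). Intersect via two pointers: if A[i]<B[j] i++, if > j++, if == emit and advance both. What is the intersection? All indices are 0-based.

i=0 j=0: 4<6, i++
i=1 j=0: 8>6, j++
i=1 j=1: 8<11, i++
i=2 j=1: 23>11, j++
i=2 j=2: 23>19, j++
i=2 j=3: 23>22, j++
i=2 j=4: 23==23 emit, i++,j++
i=3 j=5: 24<29, i++
i=4 j=5: 25<29, i++
i=5 j=5: 27<29, i++

intersection = [23]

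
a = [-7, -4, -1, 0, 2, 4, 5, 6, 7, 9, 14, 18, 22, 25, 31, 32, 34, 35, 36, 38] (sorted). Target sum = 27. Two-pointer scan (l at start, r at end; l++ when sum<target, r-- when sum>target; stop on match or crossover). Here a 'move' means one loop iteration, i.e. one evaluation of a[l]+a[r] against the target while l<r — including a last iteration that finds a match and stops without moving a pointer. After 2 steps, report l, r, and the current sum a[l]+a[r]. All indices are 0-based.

l=0, r=17, sum=28

l=0 r=19: -7+38=31 >27, r--
l=0 r=18: -7+36=29 >27, r--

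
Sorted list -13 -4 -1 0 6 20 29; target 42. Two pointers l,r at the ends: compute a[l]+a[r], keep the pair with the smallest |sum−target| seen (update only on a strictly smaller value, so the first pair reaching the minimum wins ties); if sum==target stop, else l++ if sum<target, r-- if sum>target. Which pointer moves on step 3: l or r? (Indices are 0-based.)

[0,6] -13+29=16 d=26 * → l++
[1,6] -4+29=25 d=17 * → l++
[2,6] -1+29=28 d=14 * → l++

l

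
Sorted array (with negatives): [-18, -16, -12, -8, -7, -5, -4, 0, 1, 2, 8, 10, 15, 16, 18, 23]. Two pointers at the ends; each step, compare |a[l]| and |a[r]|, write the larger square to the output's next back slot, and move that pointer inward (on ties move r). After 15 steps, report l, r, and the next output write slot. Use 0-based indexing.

l=0 r=15: |-18|<=|23| out[15]=529, r--
l=0 r=14: |-18|<=|18| out[14]=324, r--
l=0 r=13: |-18|>|16| out[13]=324, l++
l=1 r=13: |-16|<=|16| out[12]=256, r--
l=1 r=12: |-16|>|15| out[11]=256, l++
l=2 r=12: |-12|<=|15| out[10]=225, r--
l=2 r=11: |-12|>|10| out[9]=144, l++
l=3 r=11: |-8|<=|10| out[8]=100, r--
l=3 r=10: |-8|<=|8| out[7]=64, r--
l=3 r=9: |-8|>|2| out[6]=64, l++
l=4 r=9: |-7|>|2| out[5]=49, l++
l=5 r=9: |-5|>|2| out[4]=25, l++
l=6 r=9: |-4|>|2| out[3]=16, l++
l=7 r=9: |0|<=|2| out[2]=4, r--
l=7 r=8: |0|<=|1| out[1]=1, r--

l=7, r=7, next write slot=0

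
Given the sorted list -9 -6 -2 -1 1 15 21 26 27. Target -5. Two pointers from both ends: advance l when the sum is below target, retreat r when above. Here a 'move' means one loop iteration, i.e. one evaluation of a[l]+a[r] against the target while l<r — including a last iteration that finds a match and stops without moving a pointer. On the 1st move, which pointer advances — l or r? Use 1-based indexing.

r

[1,9] -9+27=18 >-5 → r--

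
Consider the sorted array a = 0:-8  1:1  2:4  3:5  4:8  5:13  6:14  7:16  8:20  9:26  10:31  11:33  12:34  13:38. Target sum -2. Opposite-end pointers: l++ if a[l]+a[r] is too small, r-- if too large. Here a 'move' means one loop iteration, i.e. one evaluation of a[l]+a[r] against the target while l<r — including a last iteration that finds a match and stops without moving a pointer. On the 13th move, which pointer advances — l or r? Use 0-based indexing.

[0,13] -8+38=30 >-2 → r--
[0,12] -8+34=26 >-2 → r--
[0,11] -8+33=25 >-2 → r--
[0,10] -8+31=23 >-2 → r--
[0,9] -8+26=18 >-2 → r--
[0,8] -8+20=12 >-2 → r--
[0,7] -8+16=8 >-2 → r--
[0,6] -8+14=6 >-2 → r--
[0,5] -8+13=5 >-2 → r--
[0,4] -8+8=0 >-2 → r--
[0,3] -8+5=-3 <-2 → l++
[1,3] 1+5=6 >-2 → r--
[1,2] 1+4=5 >-2 → r--

r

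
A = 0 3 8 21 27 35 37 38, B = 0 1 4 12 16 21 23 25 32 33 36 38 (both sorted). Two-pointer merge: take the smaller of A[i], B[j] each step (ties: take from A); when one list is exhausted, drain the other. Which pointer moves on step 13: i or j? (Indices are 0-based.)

i

i=0 j=0: A[i]=0<=B[j]=0 take 0, i++
i=1 j=0: A[i]=3>B[j]=0 take 0, j++
i=1 j=1: A[i]=3>B[j]=1 take 1, j++
i=1 j=2: A[i]=3<=B[j]=4 take 3, i++
i=2 j=2: A[i]=8>B[j]=4 take 4, j++
i=2 j=3: A[i]=8<=B[j]=12 take 8, i++
i=3 j=3: A[i]=21>B[j]=12 take 12, j++
i=3 j=4: A[i]=21>B[j]=16 take 16, j++
i=3 j=5: A[i]=21<=B[j]=21 take 21, i++
i=4 j=5: A[i]=27>B[j]=21 take 21, j++
i=4 j=6: A[i]=27>B[j]=23 take 23, j++
i=4 j=7: A[i]=27>B[j]=25 take 25, j++
i=4 j=8: A[i]=27<=B[j]=32 take 27, i++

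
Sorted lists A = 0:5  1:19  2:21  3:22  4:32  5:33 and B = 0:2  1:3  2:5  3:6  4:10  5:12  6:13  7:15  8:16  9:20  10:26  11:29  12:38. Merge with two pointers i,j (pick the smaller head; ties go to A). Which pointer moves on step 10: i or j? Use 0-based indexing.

i=0 j=0: A[i]=5>B[j]=2 take 2, j++
i=0 j=1: A[i]=5>B[j]=3 take 3, j++
i=0 j=2: A[i]=5<=B[j]=5 take 5, i++
i=1 j=2: A[i]=19>B[j]=5 take 5, j++
i=1 j=3: A[i]=19>B[j]=6 take 6, j++
i=1 j=4: A[i]=19>B[j]=10 take 10, j++
i=1 j=5: A[i]=19>B[j]=12 take 12, j++
i=1 j=6: A[i]=19>B[j]=13 take 13, j++
i=1 j=7: A[i]=19>B[j]=15 take 15, j++
i=1 j=8: A[i]=19>B[j]=16 take 16, j++

j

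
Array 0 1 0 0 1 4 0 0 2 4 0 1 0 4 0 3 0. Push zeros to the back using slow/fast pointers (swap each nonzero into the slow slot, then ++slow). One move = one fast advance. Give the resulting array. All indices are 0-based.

[1, 1, 4, 2, 4, 1, 4, 3, 0, 0, 0, 0, 0, 0, 0, 0, 0]

(s=0,f=0) a[fast]=0 → fast++
(s=0,f=1) a[fast]=1≠0 swap→a[0]=1 → slow++,fast++
(s=1,f=2) a[fast]=0 → fast++
(s=1,f=3) a[fast]=0 → fast++
(s=1,f=4) a[fast]=1≠0 swap→a[1]=1 → slow++,fast++
(s=2,f=5) a[fast]=4≠0 swap→a[2]=4 → slow++,fast++
(s=3,f=6) a[fast]=0 → fast++
(s=3,f=7) a[fast]=0 → fast++
(s=3,f=8) a[fast]=2≠0 swap→a[3]=2 → slow++,fast++
(s=4,f=9) a[fast]=4≠0 swap→a[4]=4 → slow++,fast++
(s=5,f=10) a[fast]=0 → fast++
(s=5,f=11) a[fast]=1≠0 swap→a[5]=1 → slow++,fast++
(s=6,f=12) a[fast]=0 → fast++
(s=6,f=13) a[fast]=4≠0 swap→a[6]=4 → slow++,fast++
(s=7,f=14) a[fast]=0 → fast++
(s=7,f=15) a[fast]=3≠0 swap→a[7]=3 → slow++,fast++
(s=8,f=16) a[fast]=0 → fast++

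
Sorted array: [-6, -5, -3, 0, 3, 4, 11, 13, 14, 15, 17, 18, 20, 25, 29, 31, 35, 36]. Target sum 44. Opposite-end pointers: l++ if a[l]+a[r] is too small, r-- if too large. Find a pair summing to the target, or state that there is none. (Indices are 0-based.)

(13, 31)

[0,17] -6+36=30 <44 → l++
[1,17] -5+36=31 <44 → l++
[2,17] -3+36=33 <44 → l++
[3,17] 0+36=36 <44 → l++
[4,17] 3+36=39 <44 → l++
[5,17] 4+36=40 <44 → l++
[6,17] 11+36=47 >44 → r--
[6,16] 11+35=46 >44 → r--
[6,15] 11+31=42 <44 → l++
[7,15] 13+31=44 → found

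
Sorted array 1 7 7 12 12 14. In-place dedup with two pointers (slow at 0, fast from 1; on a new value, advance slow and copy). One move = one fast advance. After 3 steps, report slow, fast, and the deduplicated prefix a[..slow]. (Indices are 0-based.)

slow=2, fast=4, prefix=[1, 7, 12]

(s=0,f=1) a[fast]=7≠a[slow]=1 write a[1]=7 → slow++,fast++
(s=1,f=2) a[fast]=7=a[slow] dup → fast++
(s=1,f=3) a[fast]=12≠a[slow]=7 write a[2]=12 → slow++,fast++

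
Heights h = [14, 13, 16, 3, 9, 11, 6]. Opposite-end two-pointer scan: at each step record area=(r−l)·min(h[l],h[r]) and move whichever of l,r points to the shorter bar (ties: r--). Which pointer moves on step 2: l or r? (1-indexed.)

[1,7] min(14,6)*6=36 best=36 * → r--
[1,6] min(14,11)*5=55 best=55 * → r--

r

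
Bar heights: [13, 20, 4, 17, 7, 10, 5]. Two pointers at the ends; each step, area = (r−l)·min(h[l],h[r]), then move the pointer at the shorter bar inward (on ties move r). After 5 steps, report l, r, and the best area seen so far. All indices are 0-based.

[0,6] min(13,5)*6=30 best=30 * → r--
[0,5] min(13,10)*5=50 best=50 * → r--
[0,4] min(13,7)*4=28 best=50 → r--
[0,3] min(13,17)*3=39 best=50 → l++
[1,3] min(20,17)*2=34 best=50 → r--

l=1, r=2, best area=50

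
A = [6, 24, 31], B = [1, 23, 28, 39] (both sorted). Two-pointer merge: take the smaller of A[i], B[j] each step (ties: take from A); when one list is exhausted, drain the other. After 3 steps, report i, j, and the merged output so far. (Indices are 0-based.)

[i=0,j=0] A[i]=6>B[j]=1 take 1 → j++
[i=0,j=1] A[i]=6<=B[j]=23 take 6 → i++
[i=1,j=1] A[i]=24>B[j]=23 take 23 → j++

i=1, j=2, merged so far=[1, 6, 23]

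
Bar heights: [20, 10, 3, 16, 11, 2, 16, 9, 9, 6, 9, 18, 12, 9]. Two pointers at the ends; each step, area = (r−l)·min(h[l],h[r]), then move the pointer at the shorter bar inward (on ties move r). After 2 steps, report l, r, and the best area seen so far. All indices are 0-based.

l=0, r=11, best area=144

l=0 r=13: min(20,9)*13=117 best=117 *, r--
l=0 r=12: min(20,12)*12=144 best=144 *, r--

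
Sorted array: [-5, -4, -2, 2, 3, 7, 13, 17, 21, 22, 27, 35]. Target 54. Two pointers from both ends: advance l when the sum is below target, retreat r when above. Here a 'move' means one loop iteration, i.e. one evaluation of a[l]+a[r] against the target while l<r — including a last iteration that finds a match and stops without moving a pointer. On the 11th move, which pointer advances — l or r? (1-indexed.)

[1,12] -5+35=30 <54 → l++
[2,12] -4+35=31 <54 → l++
[3,12] -2+35=33 <54 → l++
[4,12] 2+35=37 <54 → l++
[5,12] 3+35=38 <54 → l++
[6,12] 7+35=42 <54 → l++
[7,12] 13+35=48 <54 → l++
[8,12] 17+35=52 <54 → l++
[9,12] 21+35=56 >54 → r--
[9,11] 21+27=48 <54 → l++
[10,11] 22+27=49 <54 → l++

l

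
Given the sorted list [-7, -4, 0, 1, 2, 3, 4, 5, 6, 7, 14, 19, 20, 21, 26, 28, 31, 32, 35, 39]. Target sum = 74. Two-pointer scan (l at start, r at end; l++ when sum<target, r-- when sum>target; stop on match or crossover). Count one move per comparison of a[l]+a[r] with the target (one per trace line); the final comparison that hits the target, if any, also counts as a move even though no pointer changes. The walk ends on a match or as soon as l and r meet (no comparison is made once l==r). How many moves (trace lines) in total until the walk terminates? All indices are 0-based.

[0,19] -7+39=32 <74 → l++
[1,19] -4+39=35 <74 → l++
[2,19] 0+39=39 <74 → l++
[3,19] 1+39=40 <74 → l++
[4,19] 2+39=41 <74 → l++
[5,19] 3+39=42 <74 → l++
[6,19] 4+39=43 <74 → l++
[7,19] 5+39=44 <74 → l++
[8,19] 6+39=45 <74 → l++
[9,19] 7+39=46 <74 → l++
[10,19] 14+39=53 <74 → l++
[11,19] 19+39=58 <74 → l++
[12,19] 20+39=59 <74 → l++
[13,19] 21+39=60 <74 → l++
[14,19] 26+39=65 <74 → l++
[15,19] 28+39=67 <74 → l++
[16,19] 31+39=70 <74 → l++
[17,19] 32+39=71 <74 → l++
[18,19] 35+39=74 → found

19 moves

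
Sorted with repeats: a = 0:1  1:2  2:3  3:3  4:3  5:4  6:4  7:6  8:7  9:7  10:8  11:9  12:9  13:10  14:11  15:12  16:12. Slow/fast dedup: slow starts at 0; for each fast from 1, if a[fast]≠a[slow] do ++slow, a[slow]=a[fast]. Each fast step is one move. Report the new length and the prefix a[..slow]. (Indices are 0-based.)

length 11; prefix = [1, 2, 3, 4, 6, 7, 8, 9, 10, 11, 12]

(s=0,f=1) a[fast]=2≠a[slow]=1 write a[1]=2 → slow++,fast++
(s=1,f=2) a[fast]=3≠a[slow]=2 write a[2]=3 → slow++,fast++
(s=2,f=3) a[fast]=3=a[slow] dup → fast++
(s=2,f=4) a[fast]=3=a[slow] dup → fast++
(s=2,f=5) a[fast]=4≠a[slow]=3 write a[3]=4 → slow++,fast++
(s=3,f=6) a[fast]=4=a[slow] dup → fast++
(s=3,f=7) a[fast]=6≠a[slow]=4 write a[4]=6 → slow++,fast++
(s=4,f=8) a[fast]=7≠a[slow]=6 write a[5]=7 → slow++,fast++
(s=5,f=9) a[fast]=7=a[slow] dup → fast++
(s=5,f=10) a[fast]=8≠a[slow]=7 write a[6]=8 → slow++,fast++
(s=6,f=11) a[fast]=9≠a[slow]=8 write a[7]=9 → slow++,fast++
(s=7,f=12) a[fast]=9=a[slow] dup → fast++
(s=7,f=13) a[fast]=10≠a[slow]=9 write a[8]=10 → slow++,fast++
(s=8,f=14) a[fast]=11≠a[slow]=10 write a[9]=11 → slow++,fast++
(s=9,f=15) a[fast]=12≠a[slow]=11 write a[10]=12 → slow++,fast++
(s=10,f=16) a[fast]=12=a[slow] dup → fast++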